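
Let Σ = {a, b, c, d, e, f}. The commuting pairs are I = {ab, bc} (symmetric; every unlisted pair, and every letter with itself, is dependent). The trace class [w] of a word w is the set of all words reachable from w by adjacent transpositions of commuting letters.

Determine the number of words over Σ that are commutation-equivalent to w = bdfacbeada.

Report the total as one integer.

#0=b has no predecessor
#1=d depends on [0:b]
#2=f depends on [1:d]
#3=a depends on [2:f]
#4=c depends on [3:a]
#5=b depends on [2:f]
#6=e depends on [4:c, 5:b]
#7=a depends on [6:e]
#8=d depends on [7:a]
#9=a depends on [8:d]
sources: [0:b]
N(rest) = Σ N(rest − s) over sources s of rest; N(one piece) = 1:
  size 1 → [9]=1
  size 2 → [8,9]=1
  size 3 → [7,8,9]=1
  size 4 → [6,7,8,9]=1
  size 5 → [4,6,7,8,9]=1  [5,6,7,8,9]=1
  size 6 → [3,4,6,7,8,9]=1  [4,5,6,7,8,9]=2
  size 7 → [3,4,5,6,7,8,9]=3
  size 8 → [2,3,4,5,6,7,8,9]=3
  first=0(b) contributes 3

3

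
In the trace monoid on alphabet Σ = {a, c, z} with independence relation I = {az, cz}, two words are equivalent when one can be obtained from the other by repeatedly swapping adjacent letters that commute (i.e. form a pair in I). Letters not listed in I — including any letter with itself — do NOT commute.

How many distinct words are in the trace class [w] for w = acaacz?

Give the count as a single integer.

6

drop 0:a onto floor
drop 1:c onto {0:a}
drop 2:a onto {1:c}
drop 3:a onto {2:a}
drop 4:c onto {3:a}
drop 5:z onto floor
ground layer = {0:a, 5:z}
drop-orders for the pieces not yet dropped (sum over which currently-grounded one goes next):
  1 to go: {4} 1  {5} 1
  2 to go: {3,4} 1  {4,5} 2
  3 to go: {2,3,4} 1  {3,4,5} 3
  4 to go: {1,2,3,4} 1  {2,3,4,5} 4
  if 0:a drops first: 5 orders
  if 5:z drops first: 1 orders
heap linearizations: 6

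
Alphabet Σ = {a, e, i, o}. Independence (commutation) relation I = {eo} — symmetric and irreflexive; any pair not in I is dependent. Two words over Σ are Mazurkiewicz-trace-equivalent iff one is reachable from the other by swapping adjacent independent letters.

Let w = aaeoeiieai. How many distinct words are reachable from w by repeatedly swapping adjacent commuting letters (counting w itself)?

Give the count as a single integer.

3

drop 0:a onto floor
drop 1:a onto {0:a}
drop 2:e onto {1:a}
drop 3:o onto {1:a}
drop 4:e onto {2:e}
drop 5:i onto {3:o, 4:e}
drop 6:i onto {5:i}
drop 7:e onto {6:i}
drop 8:a onto {7:e}
drop 9:i onto {8:a}
ground layer = {0:a}
drop-orders for the pieces not yet dropped (sum over which currently-grounded one goes next):
  1 to go: {9} 1
  2 to go: {8,9} 1
  3 to go: {7,8,9} 1
  4 to go: {6,7,8,9} 1
  5 to go: {5,6,7,8,9} 1
  6 to go: {3,5,6,7,8,9} 1  {4,5,6,7,8,9} 1
  7 to go: {2,4,5,6,7,8,9} 1  {3,4,5,6,7,8,9} 2
  8 to go: {2,3,4,5,6,7,8,9} 3
  if 0:a drops first: 3 orders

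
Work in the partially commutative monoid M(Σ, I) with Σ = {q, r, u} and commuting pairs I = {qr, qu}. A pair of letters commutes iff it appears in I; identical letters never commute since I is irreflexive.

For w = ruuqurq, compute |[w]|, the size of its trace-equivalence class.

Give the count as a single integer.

0(r) covers ∅
1(u) covers 0:r
2(u) covers 1:u
3(q) covers ∅
4(u) covers 2:u
5(r) covers 4:u
6(q) covers 3:q
floor of heap: 0:r, 3:q
completions by unplaced set U, small U first (add the entries for U minus each lowest piece of U):
  |U|=1: {5}:1  {6}:1
  |U|=2: {3,6}:1  {4,5}:1  {5,6}:2
  |U|=3: {2,4,5}:1  {3,5,6}:3  {4,5,6}:3
  |U|=4: {1,2,4,5}:1  {2,4,5,6}:4  {3,4,5,6}:6
  |U|=5: {0,1,2,4,5}:1  {1,2,4,5,6}:5  {2,3,4,5,6}:10
  start at 0(r): 15
  start at 3(q): 6
sum over floor = 21

21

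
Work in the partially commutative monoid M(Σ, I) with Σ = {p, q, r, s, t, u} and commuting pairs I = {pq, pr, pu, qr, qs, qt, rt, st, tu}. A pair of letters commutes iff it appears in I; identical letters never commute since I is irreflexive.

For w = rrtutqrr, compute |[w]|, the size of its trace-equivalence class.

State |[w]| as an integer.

84

piece 0:r — minimal
piece 1:r rests on {0:r}
piece 2:t — minimal
piece 3:u rests on {1:r}
piece 4:t rests on {2:t}
piece 5:q rests on {3:u}
piece 6:r rests on {3:u}
piece 7:r rests on {6:r}
minimal pieces: {0:r, 2:t}
ways to finish when only these pieces remain (= sum over removing one remaining piece with nothing left below it):
  1 left: {4}→1  {5}→1  {7}→1
  2 left: {2,4}→1  {4,5}→2  {4,7}→2  {5,7}→2  {6,7}→1
  3 left: {2,4,5}→3  {2,4,7}→3  {4,5,7}→6  {4,6,7}→3  {5,6,7}→3
  4 left: {2,4,5,7}→12  {2,4,6,7}→6  {3,5,6,7}→3  {4,5,6,7}→12
  5 left: {1,3,5,6,7}→3  {2,4,5,6,7}→30  {3,4,5,6,7}→15
  6 left: {0,1,3,5,6,7}→3  {1,3,4,5,6,7}→18  {2,3,4,5,6,7}→45
  placing 0:r first → 63 extensions
  placing 2:t first → 21 extensions
total linear extensions = 84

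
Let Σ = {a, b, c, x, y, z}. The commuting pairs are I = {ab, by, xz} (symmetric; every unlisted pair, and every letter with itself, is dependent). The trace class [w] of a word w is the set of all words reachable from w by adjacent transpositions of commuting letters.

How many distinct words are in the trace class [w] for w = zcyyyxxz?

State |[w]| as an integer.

3

drop 0:z onto floor
drop 1:c onto {0:z}
drop 2:y onto {1:c}
drop 3:y onto {2:y}
drop 4:y onto {3:y}
drop 5:x onto {4:y}
drop 6:x onto {5:x}
drop 7:z onto {4:y}
ground layer = {0:z}
drop-orders for the pieces not yet dropped (sum over which currently-grounded one goes next):
  1 to go: {6} 1  {7} 1
  2 to go: {5,6} 1  {6,7} 2
  3 to go: {5,6,7} 3
  4 to go: {4,5,6,7} 3
  5 to go: {3,4,5,6,7} 3
  6 to go: {2,3,4,5,6,7} 3
  if 0:z drops first: 3 orders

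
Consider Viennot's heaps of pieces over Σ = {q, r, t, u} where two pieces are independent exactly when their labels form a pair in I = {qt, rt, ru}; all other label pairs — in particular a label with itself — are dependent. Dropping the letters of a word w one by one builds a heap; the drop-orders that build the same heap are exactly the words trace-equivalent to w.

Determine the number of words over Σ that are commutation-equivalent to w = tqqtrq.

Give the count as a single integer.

15

#0=t has no predecessor
#1=q has no predecessor
#2=q depends on [1:q]
#3=t depends on [0:t]
#4=r depends on [2:q]
#5=q depends on [4:r]
sources: [0:t, 1:q]
N(rest) = Σ N(rest − s) over sources s of rest; N(one piece) = 1:
  size 1 → [3]=1  [5]=1
  size 2 → [0,3]=1  [3,5]=2  [4,5]=1
  size 3 → [0,3,5]=3  [2,4,5]=1  [3,4,5]=3
  size 4 → [0,3,4,5]=6  [1,2,4,5]=1  [2,3,4,5]=4
  first=0(t) contributes 5
  first=1(q) contributes 10
|[w]| = 15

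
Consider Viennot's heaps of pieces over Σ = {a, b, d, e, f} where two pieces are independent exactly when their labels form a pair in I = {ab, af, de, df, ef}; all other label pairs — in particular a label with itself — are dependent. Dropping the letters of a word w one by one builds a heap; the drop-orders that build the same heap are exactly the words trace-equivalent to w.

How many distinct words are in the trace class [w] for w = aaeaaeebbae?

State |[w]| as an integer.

#0=a has no predecessor
#1=a depends on [0:a]
#2=e depends on [1:a]
#3=a depends on [2:e]
#4=a depends on [3:a]
#5=e depends on [4:a]
#6=e depends on [5:e]
#7=b depends on [6:e]
#8=b depends on [7:b]
#9=a depends on [6:e]
#10=e depends on [8:b, 9:a]
sources: [0:a]
N(rest) = Σ N(rest − s) over sources s of rest; N(one piece) = 1:
  size 1 → [10]=1
  size 2 → [8,10]=1  [9,10]=1
  size 3 → [7,8,10]=1  [8,9,10]=2
  size 4 → [7,8,9,10]=3
  size 5 → [6,7,8,9,10]=3
  size 6 → [5,6,7,8,9,10]=3
  size 7 → [4,5,6,7,8,9,10]=3
  size 8 → [3,4,5,6,7,8,9,10]=3
  size 9 → [2,3,4,5,6,7,8,9,10]=3
  first=0(a) contributes 3

3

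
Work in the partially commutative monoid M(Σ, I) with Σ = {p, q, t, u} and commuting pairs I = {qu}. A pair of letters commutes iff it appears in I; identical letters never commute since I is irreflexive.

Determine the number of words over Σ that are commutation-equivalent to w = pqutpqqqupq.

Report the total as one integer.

piece 0:p — minimal
piece 1:q rests on {0:p}
piece 2:u rests on {0:p}
piece 3:t rests on {1:q, 2:u}
piece 4:p rests on {3:t}
piece 5:q rests on {4:p}
piece 6:q rests on {5:q}
piece 7:q rests on {6:q}
piece 8:u rests on {4:p}
piece 9:p rests on {7:q, 8:u}
piece 10:q rests on {9:p}
minimal pieces: {0:p}
ways to finish when only these pieces remain (= sum over removing one remaining piece with nothing left below it):
  1 left: {10}→1
  2 left: {9,10}→1
  3 left: {7,9,10}→1  {8,9,10}→1
  4 left: {6,7,9,10}→1  {7,8,9,10}→2
  5 left: {5,6,7,9,10}→1  {6,7,8,9,10}→3
  6 left: {5,6,7,8,9,10}→4
  7 left: {4,5,6,7,8,9,10}→4
  8 left: {3,4,5,6,7,8,9,10}→4
  9 left: {1,3,4,5,6,7,8,9,10}→4  {2,3,4,5,6,7,8,9,10}→4
  placing 0:p first → 8 extensions

8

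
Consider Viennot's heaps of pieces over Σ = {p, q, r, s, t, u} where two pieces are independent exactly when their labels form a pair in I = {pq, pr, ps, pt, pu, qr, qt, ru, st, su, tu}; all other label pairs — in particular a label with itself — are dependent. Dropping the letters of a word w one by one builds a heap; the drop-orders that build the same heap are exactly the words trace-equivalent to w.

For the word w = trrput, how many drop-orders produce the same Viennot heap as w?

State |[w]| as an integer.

30

#0=t has no predecessor
#1=r depends on [0:t]
#2=r depends on [1:r]
#3=p has no predecessor
#4=u has no predecessor
#5=t depends on [2:r]
sources: [0:t, 3:p, 4:u]
N(rest) = Σ N(rest − s) over sources s of rest; N(one piece) = 1:
  size 1 → [3]=1  [4]=1  [5]=1
  size 2 → [2,5]=1  [3,4]=2  [3,5]=2  [4,5]=2
  size 3 → [1,2,5]=1  [2,3,5]=3  [2,4,5]=3  [3,4,5]=6
  size 4 → [0,1,2,5]=1  [1,2,3,5]=4  [1,2,4,5]=4  [2,3,4,5]=12
  first=0(t) contributes 20
  first=3(p) contributes 5
  first=4(u) contributes 5
|[w]| = 30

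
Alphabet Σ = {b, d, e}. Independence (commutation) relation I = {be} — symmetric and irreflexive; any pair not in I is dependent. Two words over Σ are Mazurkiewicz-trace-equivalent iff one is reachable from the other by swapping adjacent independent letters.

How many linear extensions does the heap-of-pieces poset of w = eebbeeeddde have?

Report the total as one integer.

21

drop 0:e onto floor
drop 1:e onto {0:e}
drop 2:b onto floor
drop 3:b onto {2:b}
drop 4:e onto {1:e}
drop 5:e onto {4:e}
drop 6:e onto {5:e}
drop 7:d onto {3:b, 6:e}
drop 8:d onto {7:d}
drop 9:d onto {8:d}
drop 10:e onto {9:d}
ground layer = {0:e, 2:b}
drop-orders for the pieces not yet dropped (sum over which currently-grounded one goes next):
  1 to go: {10} 1
  2 to go: {9,10} 1
  3 to go: {8,9,10} 1
  4 to go: {7,8,9,10} 1
  5 to go: {3,7,8,9,10} 1  {6,7,8,9,10} 1
  6 to go: {2,3,7,8,9,10} 1  {3,6,7,8,9,10} 2  {5,6,7,8,9,10} 1
  7 to go: {2,3,6,7,8,9,10} 3  {3,5,6,7,8,9,10} 3  {4,5,6,7,8,9,10} 1
  8 to go: {1,4,5,6,7,8,9,10} 1  {2,3,5,6,7,8,9,10} 6  {3,4,5,6,7,8,9,10} 4
  9 to go: {0,1,4,5,6,7,8,9,10} 1  {1,3,4,5,6,7,8,9,10} 5  {2,3,4,5,6,7,8,9,10} 10
  if 0:e drops first: 15 orders
  if 2:b drops first: 6 orders
heap linearizations: 21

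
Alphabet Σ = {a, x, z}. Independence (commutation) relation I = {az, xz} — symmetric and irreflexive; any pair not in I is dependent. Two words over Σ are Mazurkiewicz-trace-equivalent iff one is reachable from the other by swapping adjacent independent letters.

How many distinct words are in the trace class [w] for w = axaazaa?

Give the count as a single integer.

piece 0:a — minimal
piece 1:x rests on {0:a}
piece 2:a rests on {1:x}
piece 3:a rests on {2:a}
piece 4:z — minimal
piece 5:a rests on {3:a}
piece 6:a rests on {5:a}
minimal pieces: {0:a, 4:z}
ways to finish when only these pieces remain (= sum over removing one remaining piece with nothing left below it):
  1 left: {4}→1  {6}→1
  2 left: {4,6}→2  {5,6}→1
  3 left: {3,5,6}→1  {4,5,6}→3
  4 left: {2,3,5,6}→1  {3,4,5,6}→4
  5 left: {1,2,3,5,6}→1  {2,3,4,5,6}→5
  placing 0:a first → 6 extensions
  placing 4:z first → 1 extensions
total linear extensions = 7

7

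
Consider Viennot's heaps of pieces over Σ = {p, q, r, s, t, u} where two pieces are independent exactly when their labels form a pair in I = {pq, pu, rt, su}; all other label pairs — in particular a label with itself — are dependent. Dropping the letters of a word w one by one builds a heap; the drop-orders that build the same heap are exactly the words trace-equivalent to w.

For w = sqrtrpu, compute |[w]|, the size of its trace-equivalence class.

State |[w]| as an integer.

#0=s has no predecessor
#1=q depends on [0:s]
#2=r depends on [1:q]
#3=t depends on [1:q]
#4=r depends on [2:r]
#5=p depends on [3:t, 4:r]
#6=u depends on [3:t, 4:r]
sources: [0:s]
N(rest) = Σ N(rest − s) over sources s of rest; N(one piece) = 1:
  size 1 → [5]=1  [6]=1
  size 2 → [5,6]=2
  size 3 → [3,5,6]=2  [4,5,6]=2
  size 4 → [2,4,5,6]=2  [3,4,5,6]=4
  size 5 → [2,3,4,5,6]=6
  first=0(s) contributes 6

6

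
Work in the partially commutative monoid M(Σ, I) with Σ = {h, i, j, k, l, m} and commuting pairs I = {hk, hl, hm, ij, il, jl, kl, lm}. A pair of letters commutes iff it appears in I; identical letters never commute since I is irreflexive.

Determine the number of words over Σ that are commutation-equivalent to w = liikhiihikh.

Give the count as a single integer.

44

drop 0:l onto floor
drop 1:i onto floor
drop 2:i onto {1:i}
drop 3:k onto {2:i}
drop 4:h onto {2:i}
drop 5:i onto {3:k, 4:h}
drop 6:i onto {5:i}
drop 7:h onto {6:i}
drop 8:i onto {7:h}
drop 9:k onto {8:i}
drop 10:h onto {8:i}
ground layer = {0:l, 1:i}
drop-orders for the pieces not yet dropped (sum over which currently-grounded one goes next):
  1 to go: {0} 1  {9} 1  {10} 1
  2 to go: {0,9} 2  {0,10} 2  {9,10} 2
  3 to go: {0,9,10} 6  {8,9,10} 2
  4 to go: {0,8,9,10} 8  {7,8,9,10} 2
  5 to go: {0,7,8,9,10} 10  {6,7,8,9,10} 2
  6 to go: {0,6,7,8,9,10} 12  {5,6,7,8,9,10} 2
  7 to go: {0,5,6,7,8,9,10} 14  {3,5,6,7,8,9,10} 2  {4,5,6,7,8,9,10} 2
  8 to go: {0,3,5,6,7,8,9,10} 16  {0,4,5,6,7,8,9,10} 16  {3,4,5,6,7,8,9,10} 4
  9 to go: {0,3,4,5,6,7,8,9,10} 36  {2,3,4,5,6,7,8,9,10} 4
  if 0:l drops first: 4 orders
  if 1:i drops first: 40 orders
heap linearizations: 44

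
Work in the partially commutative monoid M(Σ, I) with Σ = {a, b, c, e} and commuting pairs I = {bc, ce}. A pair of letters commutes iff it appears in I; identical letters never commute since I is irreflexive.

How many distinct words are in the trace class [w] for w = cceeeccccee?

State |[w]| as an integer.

0(c) covers ∅
1(c) covers 0:c
2(e) covers ∅
3(e) covers 2:e
4(e) covers 3:e
5(c) covers 1:c
6(c) covers 5:c
7(c) covers 6:c
8(c) covers 7:c
9(e) covers 4:e
10(e) covers 9:e
floor of heap: 0:c, 2:e
completions by unplaced set U, small U first (add the entries for U minus each lowest piece of U):
  |U|=1: {8}:1  {10}:1
  |U|=2: {7,8}:1  {8,10}:2  {9,10}:1
  |U|=3: {4,9,10}:1  {6,7,8}:1  {7,8,10}:3  {8,9,10}:3
  |U|=4: {3,4,9,10}:1  {4,8,9,10}:4  {5,6,7,8}:1  {6,7,8,10}:4  {7,8,9,10}:6
  |U|=5: {1,5,6,7,8}:1  {2,3,4,9,10}:1  {3,4,8,9,10}:5  {4,7,8,9,10}:10  {5,6,7,8,10}:5  {6,7,8,9,10}:10
  |U|=6: {0,1,5,6,7,8}:1  {1,5,6,7,8,10}:6  {2,3,4,8,9,10}:6  {3,4,7,8,9,10}:15  {4,6,7,8,9,10}:20  {5,6,7,8,9,10}:15
  |U|=7: {0,1,5,6,7,8,10}:7  {1,5,6,7,8,9,10}:21  {2,3,4,7,8,9,10}:21  {3,4,6,7,8,9,10}:35  {4,5,6,7,8,9,10}:35
  |U|=8: {0,1,5,6,7,8,9,10}:28  {1,4,5,6,7,8,9,10}:56  {2,3,4,6,7,8,9,10}:56  {3,4,5,6,7,8,9,10}:70
  |U|=9: {0,1,4,5,6,7,8,9,10}:84  {1,3,4,5,6,7,8,9,10}:126  {2,3,4,5,6,7,8,9,10}:126
  start at 0(c): 252
  start at 2(e): 210
sum over floor = 462

462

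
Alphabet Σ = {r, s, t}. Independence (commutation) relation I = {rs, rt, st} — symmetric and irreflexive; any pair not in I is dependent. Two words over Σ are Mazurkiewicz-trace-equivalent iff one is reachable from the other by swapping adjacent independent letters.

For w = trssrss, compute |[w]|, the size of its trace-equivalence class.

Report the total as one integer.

105

piece 0:t — minimal
piece 1:r — minimal
piece 2:s — minimal
piece 3:s rests on {2:s}
piece 4:r rests on {1:r}
piece 5:s rests on {3:s}
piece 6:s rests on {5:s}
minimal pieces: {0:t, 1:r, 2:s}
ways to finish when only these pieces remain (= sum over removing one remaining piece with nothing left below it):
  1 left: {0}→1  {4}→1  {6}→1
  2 left: {0,4}→2  {0,6}→2  {1,4}→1  {4,6}→2  {5,6}→1
  3 left: {0,1,4}→3  {0,4,6}→6  {0,5,6}→3  {1,4,6}→3  {3,5,6}→1  {4,5,6}→3
  4 left: {0,1,4,6}→12  {0,3,5,6}→4  {0,4,5,6}→12  {1,4,5,6}→6  {2,3,5,6}→1  {3,4,5,6}→4
  5 left: {0,1,4,5,6}→30  {0,2,3,5,6}→5  {0,3,4,5,6}→20  {1,3,4,5,6}→10  {2,3,4,5,6}→5
  placing 0:t first → 15 extensions
  placing 1:r first → 30 extensions
  placing 2:s first → 60 extensions
total linear extensions = 105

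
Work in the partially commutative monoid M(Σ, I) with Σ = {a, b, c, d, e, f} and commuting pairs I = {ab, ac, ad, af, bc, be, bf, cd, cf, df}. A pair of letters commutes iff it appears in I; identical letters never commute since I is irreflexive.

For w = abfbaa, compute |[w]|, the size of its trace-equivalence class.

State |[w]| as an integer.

#0=a has no predecessor
#1=b has no predecessor
#2=f has no predecessor
#3=b depends on [1:b]
#4=a depends on [0:a]
#5=a depends on [4:a]
sources: [0:a, 1:b, 2:f]
N(rest) = Σ N(rest − s) over sources s of rest; N(one piece) = 1:
  size 1 → [2]=1  [3]=1  [5]=1
  size 2 → [1,3]=1  [2,3]=2  [2,5]=2  [3,5]=2  [4,5]=1
  size 3 → [0,4,5]=1  [1,2,3]=3  [1,3,5]=3  [2,3,5]=6  [2,4,5]=3  [3,4,5]=3
  size 4 → [0,2,4,5]=4  [0,3,4,5]=4  [1,2,3,5]=12  [1,3,4,5]=6  [2,3,4,5]=12
  first=0(a) contributes 30
  first=1(b) contributes 20
  first=2(f) contributes 10
|[w]| = 60

60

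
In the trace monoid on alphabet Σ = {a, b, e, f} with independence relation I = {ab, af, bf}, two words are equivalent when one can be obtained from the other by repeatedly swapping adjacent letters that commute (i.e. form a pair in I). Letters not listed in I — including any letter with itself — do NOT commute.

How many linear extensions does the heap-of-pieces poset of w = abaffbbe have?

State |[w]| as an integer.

210

piece 0:a — minimal
piece 1:b — minimal
piece 2:a rests on {0:a}
piece 3:f — minimal
piece 4:f rests on {3:f}
piece 5:b rests on {1:b}
piece 6:b rests on {5:b}
piece 7:e rests on {2:a, 4:f, 6:b}
minimal pieces: {0:a, 1:b, 3:f}
ways to finish when only these pieces remain (= sum over removing one remaining piece with nothing left below it):
  1 left: {7}→1
  2 left: {2,7}→1  {4,7}→1  {6,7}→1
  3 left: {0,2,7}→1  {2,4,7}→2  {2,6,7}→2  {3,4,7}→1  {4,6,7}→2  {5,6,7}→1
  4 left: {0,2,4,7}→3  {0,2,6,7}→3  {1,5,6,7}→1  {2,3,4,7}→3  {2,4,6,7}→6  {2,5,6,7}→3  {3,4,6,7}→3  {4,5,6,7}→3
  5 left: {0,2,3,4,7}→6  {0,2,4,6,7}→12  {0,2,5,6,7}→6  {1,2,5,6,7}→4  {1,4,5,6,7}→4  {2,3,4,6,7}→12  {2,4,5,6,7}→12  {3,4,5,6,7}→6
  6 left: {0,1,2,5,6,7}→10  {0,2,3,4,6,7}→30  {0,2,4,5,6,7}→30  {1,2,4,5,6,7}→20  {1,3,4,5,6,7}→10  {2,3,4,5,6,7}→30
  placing 0:a first → 60 extensions
  placing 1:b first → 90 extensions
  placing 3:f first → 60 extensions
total linear extensions = 210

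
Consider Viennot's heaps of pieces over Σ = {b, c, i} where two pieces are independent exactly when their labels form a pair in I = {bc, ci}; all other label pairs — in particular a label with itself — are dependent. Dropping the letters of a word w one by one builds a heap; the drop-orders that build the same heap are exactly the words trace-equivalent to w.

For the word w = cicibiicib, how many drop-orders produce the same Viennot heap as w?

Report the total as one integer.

120

piece 0:c — minimal
piece 1:i — minimal
piece 2:c rests on {0:c}
piece 3:i rests on {1:i}
piece 4:b rests on {3:i}
piece 5:i rests on {4:b}
piece 6:i rests on {5:i}
piece 7:c rests on {2:c}
piece 8:i rests on {6:i}
piece 9:b rests on {8:i}
minimal pieces: {0:c, 1:i}
ways to finish when only these pieces remain (= sum over removing one remaining piece with nothing left below it):
  1 left: {7}→1  {9}→1
  2 left: {2,7}→1  {7,9}→2  {8,9}→1
  3 left: {0,2,7}→1  {2,7,9}→3  {6,8,9}→1  {7,8,9}→3
  4 left: {0,2,7,9}→4  {2,7,8,9}→6  {5,6,8,9}→1  {6,7,8,9}→4
  5 left: {0,2,7,8,9}→10  {2,6,7,8,9}→10  {4,5,6,8,9}→1  {5,6,7,8,9}→5
  6 left: {0,2,6,7,8,9}→20  {2,5,6,7,8,9}→15  {3,4,5,6,8,9}→1  {4,5,6,7,8,9}→6
  7 left: {0,2,5,6,7,8,9}→35  {1,3,4,5,6,8,9}→1  {2,4,5,6,7,8,9}→21  {3,4,5,6,7,8,9}→7
  8 left: {0,2,4,5,6,7,8,9}→56  {1,3,4,5,6,7,8,9}→8  {2,3,4,5,6,7,8,9}→28
  placing 0:c first → 36 extensions
  placing 1:i first → 84 extensions
total linear extensions = 120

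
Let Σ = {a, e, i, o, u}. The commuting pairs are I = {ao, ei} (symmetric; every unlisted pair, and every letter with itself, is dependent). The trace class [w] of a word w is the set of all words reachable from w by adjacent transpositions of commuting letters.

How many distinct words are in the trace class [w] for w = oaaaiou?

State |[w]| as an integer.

#0=o has no predecessor
#1=a has no predecessor
#2=a depends on [1:a]
#3=a depends on [2:a]
#4=i depends on [0:o, 3:a]
#5=o depends on [4:i]
#6=u depends on [5:o]
sources: [0:o, 1:a]
N(rest) = Σ N(rest − s) over sources s of rest; N(one piece) = 1:
  size 1 → [6]=1
  size 2 → [5,6]=1
  size 3 → [4,5,6]=1
  size 4 → [0,4,5,6]=1  [3,4,5,6]=1
  size 5 → [0,3,4,5,6]=2  [2,3,4,5,6]=1
  first=0(o) contributes 1
  first=1(a) contributes 3
|[w]| = 4

4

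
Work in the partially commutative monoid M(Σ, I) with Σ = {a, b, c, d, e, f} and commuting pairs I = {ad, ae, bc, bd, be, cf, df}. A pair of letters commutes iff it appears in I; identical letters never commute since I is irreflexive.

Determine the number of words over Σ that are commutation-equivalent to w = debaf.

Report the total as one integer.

drop 0:d onto floor
drop 1:e onto {0:d}
drop 2:b onto floor
drop 3:a onto {2:b}
drop 4:f onto {1:e, 3:a}
ground layer = {0:d, 2:b}
drop-orders for the pieces not yet dropped (sum over which currently-grounded one goes next):
  1 to go: {4} 1
  2 to go: {1,4} 1  {3,4} 1
  3 to go: {0,1,4} 1  {1,3,4} 2  {2,3,4} 1
  if 0:d drops first: 3 orders
  if 2:b drops first: 3 orders
heap linearizations: 6

6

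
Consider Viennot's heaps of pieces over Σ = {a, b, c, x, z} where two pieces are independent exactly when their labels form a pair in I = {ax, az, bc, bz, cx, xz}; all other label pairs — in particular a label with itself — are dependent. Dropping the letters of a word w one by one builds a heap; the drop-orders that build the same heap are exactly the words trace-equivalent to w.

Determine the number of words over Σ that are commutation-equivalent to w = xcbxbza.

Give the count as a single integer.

20

drop 0:x onto floor
drop 1:c onto floor
drop 2:b onto {0:x}
drop 3:x onto {2:b}
drop 4:b onto {3:x}
drop 5:z onto {1:c}
drop 6:a onto {1:c, 4:b}
ground layer = {0:x, 1:c}
drop-orders for the pieces not yet dropped (sum over which currently-grounded one goes next):
  1 to go: {5} 1  {6} 1
  2 to go: {4,6} 1  {5,6} 2
  3 to go: {1,5,6} 2  {3,4,6} 1  {4,5,6} 3
  4 to go: {1,4,5,6} 5  {2,3,4,6} 1  {3,4,5,6} 4
  5 to go: {0,2,3,4,6} 1  {1,3,4,5,6} 9  {2,3,4,5,6} 5
  if 0:x drops first: 14 orders
  if 1:c drops first: 6 orders
heap linearizations: 20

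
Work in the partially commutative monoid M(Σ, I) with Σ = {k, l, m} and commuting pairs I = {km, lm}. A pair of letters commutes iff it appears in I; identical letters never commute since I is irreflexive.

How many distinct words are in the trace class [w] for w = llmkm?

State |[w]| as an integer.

10

drop 0:l onto floor
drop 1:l onto {0:l}
drop 2:m onto floor
drop 3:k onto {1:l}
drop 4:m onto {2:m}
ground layer = {0:l, 2:m}
drop-orders for the pieces not yet dropped (sum over which currently-grounded one goes next):
  1 to go: {3} 1  {4} 1
  2 to go: {1,3} 1  {2,4} 1  {3,4} 2
  3 to go: {0,1,3} 1  {1,3,4} 3  {2,3,4} 3
  if 0:l drops first: 6 orders
  if 2:m drops first: 4 orders
heap linearizations: 10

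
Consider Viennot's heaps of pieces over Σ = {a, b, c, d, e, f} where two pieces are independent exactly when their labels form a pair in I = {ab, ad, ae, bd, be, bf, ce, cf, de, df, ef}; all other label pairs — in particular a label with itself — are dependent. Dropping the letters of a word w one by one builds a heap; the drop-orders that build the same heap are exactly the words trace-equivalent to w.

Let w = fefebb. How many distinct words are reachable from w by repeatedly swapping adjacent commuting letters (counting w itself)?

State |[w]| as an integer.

piece 0:f — minimal
piece 1:e — minimal
piece 2:f rests on {0:f}
piece 3:e rests on {1:e}
piece 4:b — minimal
piece 5:b rests on {4:b}
minimal pieces: {0:f, 1:e, 4:b}
ways to finish when only these pieces remain (= sum over removing one remaining piece with nothing left below it):
  1 left: {2}→1  {3}→1  {5}→1
  2 left: {0,2}→1  {1,3}→1  {2,3}→2  {2,5}→2  {3,5}→2  {4,5}→1
  3 left: {0,2,3}→3  {0,2,5}→3  {1,2,3}→3  {1,3,5}→3  {2,3,5}→6  {2,4,5}→3  {3,4,5}→3
  4 left: {0,1,2,3}→6  {0,2,3,5}→12  {0,2,4,5}→6  {1,2,3,5}→12  {1,3,4,5}→6  {2,3,4,5}→12
  placing 0:f first → 30 extensions
  placing 1:e first → 30 extensions
  placing 4:b first → 30 extensions
total linear extensions = 90

90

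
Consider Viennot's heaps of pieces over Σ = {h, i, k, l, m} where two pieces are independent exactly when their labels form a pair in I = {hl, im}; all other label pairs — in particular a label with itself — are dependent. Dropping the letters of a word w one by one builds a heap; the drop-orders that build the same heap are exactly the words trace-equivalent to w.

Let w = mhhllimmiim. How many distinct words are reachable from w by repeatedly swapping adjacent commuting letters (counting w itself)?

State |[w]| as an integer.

#0=m has no predecessor
#1=h depends on [0:m]
#2=h depends on [1:h]
#3=l depends on [0:m]
#4=l depends on [3:l]
#5=i depends on [2:h, 4:l]
#6=m depends on [2:h, 4:l]
#7=m depends on [6:m]
#8=i depends on [5:i]
#9=i depends on [8:i]
#10=m depends on [7:m]
sources: [0:m]
N(rest) = Σ N(rest − s) over sources s of rest; N(one piece) = 1:
  size 1 → [9]=1  [10]=1
  size 2 → [7,10]=1  [8,9]=1  [9,10]=2
  size 3 → [5,8,9]=1  [6,7,10]=1  [7,9,10]=3  [8,9,10]=3
  size 4 → [5,8,9,10]=4  [6,7,9,10]=4  [7,8,9,10]=6
  size 5 → [5,7,8,9,10]=10  [6,7,8,9,10]=10
  size 6 → [5,6,7,8,9,10]=20
  size 7 → [2,5,6,7,8,9,10]=20  [4,5,6,7,8,9,10]=20
  size 8 → [1,2,5,6,7,8,9,10]=20  [2,4,5,6,7,8,9,10]=40  [3,4,5,6,7,8,9,10]=20
  size 9 → [1,2,4,5,6,7,8,9,10]=60  [2,3,4,5,6,7,8,9,10]=60
  first=0(m) contributes 120

120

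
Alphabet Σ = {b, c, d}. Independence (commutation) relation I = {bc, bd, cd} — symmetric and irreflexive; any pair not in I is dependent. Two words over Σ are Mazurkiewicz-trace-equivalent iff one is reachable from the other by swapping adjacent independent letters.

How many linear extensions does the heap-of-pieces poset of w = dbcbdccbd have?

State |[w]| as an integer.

piece 0:d — minimal
piece 1:b — minimal
piece 2:c — minimal
piece 3:b rests on {1:b}
piece 4:d rests on {0:d}
piece 5:c rests on {2:c}
piece 6:c rests on {5:c}
piece 7:b rests on {3:b}
piece 8:d rests on {4:d}
minimal pieces: {0:d, 1:b, 2:c}
ways to finish when only these pieces remain (= sum over removing one remaining piece with nothing left below it):
  1 left: {6}→1  {7}→1  {8}→1
  2 left: {3,7}→1  {4,8}→1  {5,6}→1  {6,7}→2  {6,8}→2  {7,8}→2
  3 left: {0,4,8}→1  {1,3,7}→1  {2,5,6}→1  {3,6,7}→3  {3,7,8}→3  {4,6,8}→3  {4,7,8}→3  {5,6,7}→3  {5,6,8}→3  {6,7,8}→6
  4 left: {0,4,6,8}→4  {0,4,7,8}→4  {1,3,6,7}→4  {1,3,7,8}→4  {2,5,6,7}→4  {2,5,6,8}→4  {3,4,7,8}→6  {3,5,6,7}→6  {3,6,7,8}→12  {4,5,6,8}→6  {4,6,7,8}→12  {5,6,7,8}→12
  5 left: {0,3,4,7,8}→10  {0,4,5,6,8}→10  {0,4,6,7,8}→20  {1,3,4,7,8}→10  {1,3,5,6,7}→10  {1,3,6,7,8}→20  {2,3,5,6,7}→10  {2,4,5,6,8}→10  {2,5,6,7,8}→20  {3,4,6,7,8}→30  {3,5,6,7,8}→30  {4,5,6,7,8}→30
  6 left: {0,1,3,4,7,8}→20  {0,2,4,5,6,8}→20  {0,3,4,6,7,8}→60  {0,4,5,6,7,8}→60  {1,2,3,5,6,7}→20  {1,3,4,6,7,8}→60  {1,3,5,6,7,8}→60  {2,3,5,6,7,8}→60  {2,4,5,6,7,8}→60  {3,4,5,6,7,8}→90
  7 left: {0,1,3,4,6,7,8}→140  {0,2,4,5,6,7,8}→140  {0,3,4,5,6,7,8}→210  {1,2,3,5,6,7,8}→140  {1,3,4,5,6,7,8}→210  {2,3,4,5,6,7,8}→210
  placing 0:d first → 560 extensions
  placing 1:b first → 560 extensions
  placing 2:c first → 560 extensions
total linear extensions = 1680

1680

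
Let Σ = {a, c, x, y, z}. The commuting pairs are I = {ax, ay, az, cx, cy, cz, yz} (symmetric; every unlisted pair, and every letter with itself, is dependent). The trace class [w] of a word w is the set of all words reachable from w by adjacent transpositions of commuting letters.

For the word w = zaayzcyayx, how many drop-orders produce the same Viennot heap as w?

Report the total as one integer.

2100

piece 0:z — minimal
piece 1:a — minimal
piece 2:a rests on {1:a}
piece 3:y — minimal
piece 4:z rests on {0:z}
piece 5:c rests on {2:a}
piece 6:y rests on {3:y}
piece 7:a rests on {5:c}
piece 8:y rests on {6:y}
piece 9:x rests on {4:z, 8:y}
minimal pieces: {0:z, 1:a, 3:y}
ways to finish when only these pieces remain (= sum over removing one remaining piece with nothing left below it):
  1 left: {7}→1  {9}→1
  2 left: {4,9}→1  {5,7}→1  {7,9}→2  {8,9}→1
  3 left: {0,4,9}→1  {2,5,7}→1  {4,7,9}→3  {4,8,9}→2  {5,7,9}→3  {6,8,9}→1  {7,8,9}→3
  4 left: {0,4,7,9}→4  {0,4,8,9}→3  {1,2,5,7}→1  {2,5,7,9}→4  {3,6,8,9}→1  {4,5,7,9}→6  {4,6,8,9}→3  {4,7,8,9}→8  {5,7,8,9}→6  {6,7,8,9}→4
  5 left: {0,4,5,7,9}→10  {0,4,6,8,9}→6  {0,4,7,8,9}→15  {1,2,5,7,9}→5  {2,4,5,7,9}→10  {2,5,7,8,9}→10  {3,4,6,8,9}→4  {3,6,7,8,9}→5  {4,5,7,8,9}→20  {4,6,7,8,9}→15  {5,6,7,8,9}→10
  6 left: {0,2,4,5,7,9}→20  {0,3,4,6,8,9}→10  {0,4,5,7,8,9}→45  {0,4,6,7,8,9}→36  {1,2,4,5,7,9}→15  {1,2,5,7,8,9}→15  {2,4,5,7,8,9}→40  {2,5,6,7,8,9}→20  {3,4,6,7,8,9}→24  {3,5,6,7,8,9}→15  {4,5,6,7,8,9}→45
  7 left: {0,1,2,4,5,7,9}→35  {0,2,4,5,7,8,9}→105  {0,3,4,6,7,8,9}→70  {0,4,5,6,7,8,9}→126  {1,2,4,5,7,8,9}→70  {1,2,5,6,7,8,9}→35  {2,3,5,6,7,8,9}→35  {2,4,5,6,7,8,9}→105  {3,4,5,6,7,8,9}→84
  8 left: {0,1,2,4,5,7,8,9}→210  {0,2,4,5,6,7,8,9}→336  {0,3,4,5,6,7,8,9}→280  {1,2,3,5,6,7,8,9}→70  {1,2,4,5,6,7,8,9}→210  {2,3,4,5,6,7,8,9}→224
  placing 0:z first → 504 extensions
  placing 1:a first → 840 extensions
  placing 3:y first → 756 extensions
total linear extensions = 2100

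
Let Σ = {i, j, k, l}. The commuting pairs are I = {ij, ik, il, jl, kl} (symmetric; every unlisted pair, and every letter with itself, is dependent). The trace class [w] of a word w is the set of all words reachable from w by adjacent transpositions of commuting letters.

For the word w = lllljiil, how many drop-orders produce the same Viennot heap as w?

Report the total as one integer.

0(l) covers ∅
1(l) covers 0:l
2(l) covers 1:l
3(l) covers 2:l
4(j) covers ∅
5(i) covers ∅
6(i) covers 5:i
7(l) covers 3:l
floor of heap: 0:l, 4:j, 5:i
completions by unplaced set U, small U first (add the entries for U minus each lowest piece of U):
  |U|=1: {4}:1  {6}:1  {7}:1
  |U|=2: {3,7}:1  {4,6}:2  {4,7}:2  {5,6}:1  {6,7}:2
  |U|=3: {2,3,7}:1  {3,4,7}:3  {3,6,7}:3  {4,5,6}:3  {4,6,7}:6  {5,6,7}:3
  |U|=4: {1,2,3,7}:1  {2,3,4,7}:4  {2,3,6,7}:4  {3,4,6,7}:12  {3,5,6,7}:6  {4,5,6,7}:12
  |U|=5: {0,1,2,3,7}:1  {1,2,3,4,7}:5  {1,2,3,6,7}:5  {2,3,4,6,7}:20  {2,3,5,6,7}:10  {3,4,5,6,7}:30
  |U|=6: {0,1,2,3,4,7}:6  {0,1,2,3,6,7}:6  {1,2,3,4,6,7}:30  {1,2,3,5,6,7}:15  {2,3,4,5,6,7}:60
  start at 0(l): 105
  start at 4(j): 21
  start at 5(i): 42
sum over floor = 168

168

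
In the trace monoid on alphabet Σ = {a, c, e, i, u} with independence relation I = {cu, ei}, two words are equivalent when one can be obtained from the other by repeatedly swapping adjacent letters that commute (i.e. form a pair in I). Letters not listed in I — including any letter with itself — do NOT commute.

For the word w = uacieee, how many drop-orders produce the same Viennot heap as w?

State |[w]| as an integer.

4

drop 0:u onto floor
drop 1:a onto {0:u}
drop 2:c onto {1:a}
drop 3:i onto {2:c}
drop 4:e onto {2:c}
drop 5:e onto {4:e}
drop 6:e onto {5:e}
ground layer = {0:u}
drop-orders for the pieces not yet dropped (sum over which currently-grounded one goes next):
  1 to go: {3} 1  {6} 1
  2 to go: {3,6} 2  {5,6} 1
  3 to go: {3,5,6} 3  {4,5,6} 1
  4 to go: {3,4,5,6} 4
  5 to go: {2,3,4,5,6} 4
  if 0:u drops first: 4 orders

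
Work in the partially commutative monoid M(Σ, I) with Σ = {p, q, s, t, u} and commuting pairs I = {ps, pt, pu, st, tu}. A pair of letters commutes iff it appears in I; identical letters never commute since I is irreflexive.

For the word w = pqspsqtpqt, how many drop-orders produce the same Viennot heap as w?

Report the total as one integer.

6

#0=p has no predecessor
#1=q depends on [0:p]
#2=s depends on [1:q]
#3=p depends on [1:q]
#4=s depends on [2:s]
#5=q depends on [3:p, 4:s]
#6=t depends on [5:q]
#7=p depends on [5:q]
#8=q depends on [6:t, 7:p]
#9=t depends on [8:q]
sources: [0:p]
N(rest) = Σ N(rest − s) over sources s of rest; N(one piece) = 1:
  size 1 → [9]=1
  size 2 → [8,9]=1
  size 3 → [6,8,9]=1  [7,8,9]=1
  size 4 → [6,7,8,9]=2
  size 5 → [5,6,7,8,9]=2
  size 6 → [3,5,6,7,8,9]=2  [4,5,6,7,8,9]=2
  size 7 → [2,4,5,6,7,8,9]=2  [3,4,5,6,7,8,9]=4
  size 8 → [2,3,4,5,6,7,8,9]=6
  first=0(p) contributes 6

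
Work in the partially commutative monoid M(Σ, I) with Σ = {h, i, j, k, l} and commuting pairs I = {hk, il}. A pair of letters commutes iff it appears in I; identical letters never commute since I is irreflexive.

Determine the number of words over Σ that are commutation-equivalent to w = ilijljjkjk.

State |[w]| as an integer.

3

#0=i has no predecessor
#1=l has no predecessor
#2=i depends on [0:i]
#3=j depends on [1:l, 2:i]
#4=l depends on [3:j]
#5=j depends on [4:l]
#6=j depends on [5:j]
#7=k depends on [6:j]
#8=j depends on [7:k]
#9=k depends on [8:j]
sources: [0:i, 1:l]
N(rest) = Σ N(rest − s) over sources s of rest; N(one piece) = 1:
  size 1 → [9]=1
  size 2 → [8,9]=1
  size 3 → [7,8,9]=1
  size 4 → [6,7,8,9]=1
  size 5 → [5,6,7,8,9]=1
  size 6 → [4,5,6,7,8,9]=1
  size 7 → [3,4,5,6,7,8,9]=1
  size 8 → [1,3,4,5,6,7,8,9]=1  [2,3,4,5,6,7,8,9]=1
  first=0(i) contributes 2
  first=1(l) contributes 1
|[w]| = 3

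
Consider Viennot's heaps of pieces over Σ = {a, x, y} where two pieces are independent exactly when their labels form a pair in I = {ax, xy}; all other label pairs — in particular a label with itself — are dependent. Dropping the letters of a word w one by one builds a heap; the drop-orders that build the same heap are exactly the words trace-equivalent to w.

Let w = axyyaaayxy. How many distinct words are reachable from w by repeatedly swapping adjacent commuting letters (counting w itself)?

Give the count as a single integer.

45

#0=a has no predecessor
#1=x has no predecessor
#2=y depends on [0:a]
#3=y depends on [2:y]
#4=a depends on [3:y]
#5=a depends on [4:a]
#6=a depends on [5:a]
#7=y depends on [6:a]
#8=x depends on [1:x]
#9=y depends on [7:y]
sources: [0:a, 1:x]
N(rest) = Σ N(rest − s) over sources s of rest; N(one piece) = 1:
  size 1 → [8]=1  [9]=1
  size 2 → [1,8]=1  [7,9]=1  [8,9]=2
  size 3 → [1,8,9]=3  [6,7,9]=1  [7,8,9]=3
  size 4 → [1,7,8,9]=6  [5,6,7,9]=1  [6,7,8,9]=4
  size 5 → [1,6,7,8,9]=10  [4,5,6,7,9]=1  [5,6,7,8,9]=5
  size 6 → [1,5,6,7,8,9]=15  [3,4,5,6,7,9]=1  [4,5,6,7,8,9]=6
  size 7 → [1,4,5,6,7,8,9]=21  [2,3,4,5,6,7,9]=1  [3,4,5,6,7,8,9]=7
  size 8 → [0,2,3,4,5,6,7,9]=1  [1,3,4,5,6,7,8,9]=28  [2,3,4,5,6,7,8,9]=8
  first=0(a) contributes 36
  first=1(x) contributes 9
|[w]| = 45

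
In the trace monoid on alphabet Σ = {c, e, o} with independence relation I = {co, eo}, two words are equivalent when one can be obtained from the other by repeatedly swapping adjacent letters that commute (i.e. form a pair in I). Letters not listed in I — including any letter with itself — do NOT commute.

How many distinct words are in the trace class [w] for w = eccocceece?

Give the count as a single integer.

#0=e has no predecessor
#1=c depends on [0:e]
#2=c depends on [1:c]
#3=o has no predecessor
#4=c depends on [2:c]
#5=c depends on [4:c]
#6=e depends on [5:c]
#7=e depends on [6:e]
#8=c depends on [7:e]
#9=e depends on [8:c]
sources: [0:e, 3:o]
N(rest) = Σ N(rest − s) over sources s of rest; N(one piece) = 1:
  size 1 → [3]=1  [9]=1
  size 2 → [3,9]=2  [8,9]=1
  size 3 → [3,8,9]=3  [7,8,9]=1
  size 4 → [3,7,8,9]=4  [6,7,8,9]=1
  size 5 → [3,6,7,8,9]=5  [5,6,7,8,9]=1
  size 6 → [3,5,6,7,8,9]=6  [4,5,6,7,8,9]=1
  size 7 → [2,4,5,6,7,8,9]=1  [3,4,5,6,7,8,9]=7
  size 8 → [1,2,4,5,6,7,8,9]=1  [2,3,4,5,6,7,8,9]=8
  first=0(e) contributes 9
  first=3(o) contributes 1
|[w]| = 10

10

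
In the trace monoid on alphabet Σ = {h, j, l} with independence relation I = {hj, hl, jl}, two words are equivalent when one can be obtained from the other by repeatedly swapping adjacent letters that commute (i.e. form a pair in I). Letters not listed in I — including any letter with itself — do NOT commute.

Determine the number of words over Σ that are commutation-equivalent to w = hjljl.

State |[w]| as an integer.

drop 0:h onto floor
drop 1:j onto floor
drop 2:l onto floor
drop 3:j onto {1:j}
drop 4:l onto {2:l}
ground layer = {0:h, 1:j, 2:l}
drop-orders for the pieces not yet dropped (sum over which currently-grounded one goes next):
  1 to go: {0} 1  {3} 1  {4} 1
  2 to go: {0,3} 2  {0,4} 2  {1,3} 1  {2,4} 1  {3,4} 2
  3 to go: {0,1,3} 3  {0,2,4} 3  {0,3,4} 6  {1,3,4} 3  {2,3,4} 3
  if 0:h drops first: 6 orders
  if 1:j drops first: 12 orders
  if 2:l drops first: 12 orders
heap linearizations: 30

30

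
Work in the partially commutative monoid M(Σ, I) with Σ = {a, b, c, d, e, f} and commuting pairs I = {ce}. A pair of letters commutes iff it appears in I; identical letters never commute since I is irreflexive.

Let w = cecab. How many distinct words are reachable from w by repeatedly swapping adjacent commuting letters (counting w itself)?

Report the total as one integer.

3

0(c) covers ∅
1(e) covers ∅
2(c) covers 0:c
3(a) covers 1:e, 2:c
4(b) covers 3:a
floor of heap: 0:c, 1:e
completions by unplaced set U, small U first (add the entries for U minus each lowest piece of U):
  |U|=1: {4}:1
  |U|=2: {3,4}:1
  |U|=3: {1,3,4}:1  {2,3,4}:1
  start at 0(c): 2
  start at 1(e): 1
sum over floor = 3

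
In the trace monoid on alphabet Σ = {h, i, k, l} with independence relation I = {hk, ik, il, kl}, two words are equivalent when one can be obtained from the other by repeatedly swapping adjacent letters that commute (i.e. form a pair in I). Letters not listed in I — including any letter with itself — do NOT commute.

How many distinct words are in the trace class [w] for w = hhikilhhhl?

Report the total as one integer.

30

piece 0:h — minimal
piece 1:h rests on {0:h}
piece 2:i rests on {1:h}
piece 3:k — minimal
piece 4:i rests on {2:i}
piece 5:l rests on {1:h}
piece 6:h rests on {4:i, 5:l}
piece 7:h rests on {6:h}
piece 8:h rests on {7:h}
piece 9:l rests on {8:h}
minimal pieces: {0:h, 3:k}
ways to finish when only these pieces remain (= sum over removing one remaining piece with nothing left below it):
  1 left: {3}→1  {9}→1
  2 left: {3,9}→2  {8,9}→1
  3 left: {3,8,9}→3  {7,8,9}→1
  4 left: {3,7,8,9}→4  {6,7,8,9}→1
  5 left: {3,6,7,8,9}→5  {4,6,7,8,9}→1  {5,6,7,8,9}→1
  6 left: {2,4,6,7,8,9}→1  {3,4,6,7,8,9}→6  {3,5,6,7,8,9}→6  {4,5,6,7,8,9}→2
  7 left: {2,3,4,6,7,8,9}→7  {2,4,5,6,7,8,9}→3  {3,4,5,6,7,8,9}→14
  8 left: {1,2,4,5,6,7,8,9}→3  {2,3,4,5,6,7,8,9}→24
  placing 0:h first → 27 extensions
  placing 3:k first → 3 extensions
total linear extensions = 30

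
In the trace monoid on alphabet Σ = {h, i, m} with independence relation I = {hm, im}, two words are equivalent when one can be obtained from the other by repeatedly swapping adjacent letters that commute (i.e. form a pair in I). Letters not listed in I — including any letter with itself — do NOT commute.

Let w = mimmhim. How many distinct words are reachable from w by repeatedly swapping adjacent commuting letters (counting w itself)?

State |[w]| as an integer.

#0=m has no predecessor
#1=i has no predecessor
#2=m depends on [0:m]
#3=m depends on [2:m]
#4=h depends on [1:i]
#5=i depends on [4:h]
#6=m depends on [3:m]
sources: [0:m, 1:i]
N(rest) = Σ N(rest − s) over sources s of rest; N(one piece) = 1:
  size 1 → [5]=1  [6]=1
  size 2 → [3,6]=1  [4,5]=1  [5,6]=2
  size 3 → [1,4,5]=1  [2,3,6]=1  [3,5,6]=3  [4,5,6]=3
  size 4 → [0,2,3,6]=1  [1,4,5,6]=4  [2,3,5,6]=4  [3,4,5,6]=6
  size 5 → [0,2,3,5,6]=5  [1,3,4,5,6]=10  [2,3,4,5,6]=10
  first=0(m) contributes 20
  first=1(i) contributes 15
|[w]| = 35

35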